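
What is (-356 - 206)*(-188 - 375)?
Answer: 316406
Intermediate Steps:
(-356 - 206)*(-188 - 375) = -562*(-563) = 316406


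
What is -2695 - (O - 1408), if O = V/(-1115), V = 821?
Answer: -1434184/1115 ≈ -1286.3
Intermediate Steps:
O = -821/1115 (O = 821/(-1115) = 821*(-1/1115) = -821/1115 ≈ -0.73632)
-2695 - (O - 1408) = -2695 - (-821/1115 - 1408) = -2695 - 1*(-1570741/1115) = -2695 + 1570741/1115 = -1434184/1115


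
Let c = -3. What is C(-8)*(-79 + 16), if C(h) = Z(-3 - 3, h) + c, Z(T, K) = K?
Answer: 693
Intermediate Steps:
C(h) = -3 + h (C(h) = h - 3 = -3 + h)
C(-8)*(-79 + 16) = (-3 - 8)*(-79 + 16) = -11*(-63) = 693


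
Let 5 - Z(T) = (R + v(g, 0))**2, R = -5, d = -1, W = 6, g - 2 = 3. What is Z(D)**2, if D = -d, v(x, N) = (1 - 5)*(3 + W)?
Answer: 2808976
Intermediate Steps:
g = 5 (g = 2 + 3 = 5)
v(x, N) = -36 (v(x, N) = (1 - 5)*(3 + 6) = -4*9 = -36)
D = 1 (D = -1*(-1) = 1)
Z(T) = -1676 (Z(T) = 5 - (-5 - 36)**2 = 5 - 1*(-41)**2 = 5 - 1*1681 = 5 - 1681 = -1676)
Z(D)**2 = (-1676)**2 = 2808976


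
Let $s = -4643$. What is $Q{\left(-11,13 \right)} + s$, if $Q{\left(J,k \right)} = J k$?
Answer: $-4786$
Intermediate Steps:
$Q{\left(-11,13 \right)} + s = \left(-11\right) 13 - 4643 = -143 - 4643 = -4786$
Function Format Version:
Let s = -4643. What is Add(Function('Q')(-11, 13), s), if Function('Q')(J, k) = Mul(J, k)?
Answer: -4786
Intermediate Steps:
Add(Function('Q')(-11, 13), s) = Add(Mul(-11, 13), -4643) = Add(-143, -4643) = -4786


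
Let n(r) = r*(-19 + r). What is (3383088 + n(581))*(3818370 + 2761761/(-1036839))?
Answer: 4895488443545143030/345613 ≈ 1.4165e+13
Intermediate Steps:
(3383088 + n(581))*(3818370 + 2761761/(-1036839)) = (3383088 + 581*(-19 + 581))*(3818370 + 2761761/(-1036839)) = (3383088 + 581*562)*(3818370 + 2761761*(-1/1036839)) = (3383088 + 326522)*(3818370 - 920587/345613) = 3709610*(1319677390223/345613) = 4895488443545143030/345613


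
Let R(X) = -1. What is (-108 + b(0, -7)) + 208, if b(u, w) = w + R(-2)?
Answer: 92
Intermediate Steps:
b(u, w) = -1 + w (b(u, w) = w - 1 = -1 + w)
(-108 + b(0, -7)) + 208 = (-108 + (-1 - 7)) + 208 = (-108 - 8) + 208 = -116 + 208 = 92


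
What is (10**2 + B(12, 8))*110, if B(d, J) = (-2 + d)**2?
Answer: 22000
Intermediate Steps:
(10**2 + B(12, 8))*110 = (10**2 + (-2 + 12)**2)*110 = (100 + 10**2)*110 = (100 + 100)*110 = 200*110 = 22000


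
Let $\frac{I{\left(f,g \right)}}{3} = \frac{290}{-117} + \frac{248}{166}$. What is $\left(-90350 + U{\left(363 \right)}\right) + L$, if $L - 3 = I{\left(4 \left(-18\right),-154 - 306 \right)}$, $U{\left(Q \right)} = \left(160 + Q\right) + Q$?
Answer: $- \frac{289594819}{3237} \approx -89464.0$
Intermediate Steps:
$U{\left(Q \right)} = 160 + 2 Q$
$I{\left(f,g \right)} = - \frac{9562}{3237}$ ($I{\left(f,g \right)} = 3 \left(\frac{290}{-117} + \frac{248}{166}\right) = 3 \left(290 \left(- \frac{1}{117}\right) + 248 \cdot \frac{1}{166}\right) = 3 \left(- \frac{290}{117} + \frac{124}{83}\right) = 3 \left(- \frac{9562}{9711}\right) = - \frac{9562}{3237}$)
$L = \frac{149}{3237}$ ($L = 3 - \frac{9562}{3237} = \frac{149}{3237} \approx 0.04603$)
$\left(-90350 + U{\left(363 \right)}\right) + L = \left(-90350 + \left(160 + 2 \cdot 363\right)\right) + \frac{149}{3237} = \left(-90350 + \left(160 + 726\right)\right) + \frac{149}{3237} = \left(-90350 + 886\right) + \frac{149}{3237} = -89464 + \frac{149}{3237} = - \frac{289594819}{3237}$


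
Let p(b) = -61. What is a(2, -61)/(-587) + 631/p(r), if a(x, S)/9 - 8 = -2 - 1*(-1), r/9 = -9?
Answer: -374240/35807 ≈ -10.452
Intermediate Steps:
r = -81 (r = 9*(-9) = -81)
a(x, S) = 63 (a(x, S) = 72 + 9*(-2 - 1*(-1)) = 72 + 9*(-2 + 1) = 72 + 9*(-1) = 72 - 9 = 63)
a(2, -61)/(-587) + 631/p(r) = 63/(-587) + 631/(-61) = 63*(-1/587) + 631*(-1/61) = -63/587 - 631/61 = -374240/35807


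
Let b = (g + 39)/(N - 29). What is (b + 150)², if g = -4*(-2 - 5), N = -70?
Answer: 218537089/9801 ≈ 22297.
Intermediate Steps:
g = 28 (g = -4*(-7) = 28)
b = -67/99 (b = (28 + 39)/(-70 - 29) = 67/(-99) = 67*(-1/99) = -67/99 ≈ -0.67677)
(b + 150)² = (-67/99 + 150)² = (14783/99)² = 218537089/9801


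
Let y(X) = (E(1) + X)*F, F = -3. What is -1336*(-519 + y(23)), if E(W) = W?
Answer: 789576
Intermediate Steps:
y(X) = -3 - 3*X (y(X) = (1 + X)*(-3) = -3 - 3*X)
-1336*(-519 + y(23)) = -1336*(-519 + (-3 - 3*23)) = -1336*(-519 + (-3 - 69)) = -1336*(-519 - 72) = -1336*(-591) = 789576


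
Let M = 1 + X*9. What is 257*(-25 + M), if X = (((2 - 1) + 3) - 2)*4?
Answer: 12336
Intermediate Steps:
X = 8 (X = ((1 + 3) - 2)*4 = (4 - 2)*4 = 2*4 = 8)
M = 73 (M = 1 + 8*9 = 1 + 72 = 73)
257*(-25 + M) = 257*(-25 + 73) = 257*48 = 12336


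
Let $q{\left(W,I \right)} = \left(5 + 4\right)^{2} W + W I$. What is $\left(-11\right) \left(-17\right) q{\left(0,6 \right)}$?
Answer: $0$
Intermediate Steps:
$q{\left(W,I \right)} = 81 W + I W$ ($q{\left(W,I \right)} = 9^{2} W + I W = 81 W + I W$)
$\left(-11\right) \left(-17\right) q{\left(0,6 \right)} = \left(-11\right) \left(-17\right) 0 \left(81 + 6\right) = 187 \cdot 0 \cdot 87 = 187 \cdot 0 = 0$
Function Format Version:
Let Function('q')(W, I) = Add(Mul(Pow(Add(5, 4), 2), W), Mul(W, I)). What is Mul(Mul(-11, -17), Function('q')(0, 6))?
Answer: 0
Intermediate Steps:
Function('q')(W, I) = Add(Mul(81, W), Mul(I, W)) (Function('q')(W, I) = Add(Mul(Pow(9, 2), W), Mul(I, W)) = Add(Mul(81, W), Mul(I, W)))
Mul(Mul(-11, -17), Function('q')(0, 6)) = Mul(Mul(-11, -17), Mul(0, Add(81, 6))) = Mul(187, Mul(0, 87)) = Mul(187, 0) = 0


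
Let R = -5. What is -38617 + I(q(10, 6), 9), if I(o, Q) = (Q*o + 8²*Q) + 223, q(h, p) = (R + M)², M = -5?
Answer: -36918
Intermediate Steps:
q(h, p) = 100 (q(h, p) = (-5 - 5)² = (-10)² = 100)
I(o, Q) = 223 + 64*Q + Q*o (I(o, Q) = (Q*o + 64*Q) + 223 = (64*Q + Q*o) + 223 = 223 + 64*Q + Q*o)
-38617 + I(q(10, 6), 9) = -38617 + (223 + 64*9 + 9*100) = -38617 + (223 + 576 + 900) = -38617 + 1699 = -36918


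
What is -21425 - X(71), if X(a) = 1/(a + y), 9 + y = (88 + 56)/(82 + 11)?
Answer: -42207281/1970 ≈ -21425.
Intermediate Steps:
y = -231/31 (y = -9 + (88 + 56)/(82 + 11) = -9 + 144/93 = -9 + 144*(1/93) = -9 + 48/31 = -231/31 ≈ -7.4516)
X(a) = 1/(-231/31 + a) (X(a) = 1/(a - 231/31) = 1/(-231/31 + a))
-21425 - X(71) = -21425 - 31/(-231 + 31*71) = -21425 - 31/(-231 + 2201) = -21425 - 31/1970 = -42207281/1970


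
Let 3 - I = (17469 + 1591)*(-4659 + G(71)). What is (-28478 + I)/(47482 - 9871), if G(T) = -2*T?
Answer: 91478585/37611 ≈ 2432.2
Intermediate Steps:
I = 91507063 (I = 3 - (17469 + 1591)*(-4659 - 2*71) = 3 - 19060*(-4659 - 142) = 3 - 19060*(-4801) = 3 - 1*(-91507060) = 3 + 91507060 = 91507063)
(-28478 + I)/(47482 - 9871) = (-28478 + 91507063)/(47482 - 9871) = 91478585/37611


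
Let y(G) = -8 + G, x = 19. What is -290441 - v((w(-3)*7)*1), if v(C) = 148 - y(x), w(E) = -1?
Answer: -290578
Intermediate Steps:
v(C) = 137 (v(C) = 148 - (-8 + 19) = 148 - 1*11 = 148 - 11 = 137)
-290441 - v((w(-3)*7)*1) = -290441 - 1*137 = -290441 - 137 = -290578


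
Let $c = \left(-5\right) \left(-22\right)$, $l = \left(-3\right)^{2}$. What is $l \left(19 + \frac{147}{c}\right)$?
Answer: $\frac{20133}{110} \approx 183.03$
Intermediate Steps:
$l = 9$
$c = 110$
$l \left(19 + \frac{147}{c}\right) = 9 \left(19 + \frac{147}{110}\right) = 9 \cdot \frac{2237}{110} = \frac{20133}{110}$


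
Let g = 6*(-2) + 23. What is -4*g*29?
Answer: -1276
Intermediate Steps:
g = 11 (g = -12 + 23 = 11)
-4*g*29 = -4*11*29 = -44*29 = -1276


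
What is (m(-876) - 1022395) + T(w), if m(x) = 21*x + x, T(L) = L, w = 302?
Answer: -1041365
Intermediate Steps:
m(x) = 22*x
(m(-876) - 1022395) + T(w) = (22*(-876) - 1022395) + 302 = (-19272 - 1022395) + 302 = -1041667 + 302 = -1041365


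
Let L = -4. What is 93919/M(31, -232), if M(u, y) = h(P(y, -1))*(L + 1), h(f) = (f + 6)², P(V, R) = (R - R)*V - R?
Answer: -13417/21 ≈ -638.90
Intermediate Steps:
P(V, R) = -R (P(V, R) = 0*V - R = 0 - R = -R)
h(f) = (6 + f)²
M(u, y) = -147 (M(u, y) = (6 - 1*(-1))²*(-4 + 1) = (6 + 1)²*(-3) = 7²*(-3) = 49*(-3) = -147)
93919/M(31, -232) = 93919/(-147) = 93919*(-1/147) = -13417/21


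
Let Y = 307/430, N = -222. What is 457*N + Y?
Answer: -43624913/430 ≈ -1.0145e+5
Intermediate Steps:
Y = 307/430 (Y = 307*(1/430) = 307/430 ≈ 0.71395)
457*N + Y = 457*(-222) + 307/430 = -101454 + 307/430 = -43624913/430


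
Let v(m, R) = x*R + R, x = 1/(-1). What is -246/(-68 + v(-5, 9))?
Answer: 123/34 ≈ 3.6176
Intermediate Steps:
x = -1
v(m, R) = 0 (v(m, R) = -R + R = 0)
-246/(-68 + v(-5, 9)) = -246/(-68 + 0) = -246/(-68) = -1/68*(-246) = 123/34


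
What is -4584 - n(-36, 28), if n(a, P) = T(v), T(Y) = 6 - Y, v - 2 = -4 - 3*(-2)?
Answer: -4586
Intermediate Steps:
v = 4 (v = 2 + (-4 - 3*(-2)) = 2 + (-4 + 6) = 2 + 2 = 4)
n(a, P) = 2 (n(a, P) = 6 - 1*4 = 6 - 4 = 2)
-4584 - n(-36, 28) = -4584 - 1*2 = -4584 - 2 = -4586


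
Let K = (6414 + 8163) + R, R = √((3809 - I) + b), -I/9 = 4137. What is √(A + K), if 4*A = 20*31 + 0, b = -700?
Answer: √(14732 + √40342) ≈ 122.20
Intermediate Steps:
I = -37233 (I = -9*4137 = -37233)
A = 155 (A = (20*31 + 0)/4 = (620 + 0)/4 = (¼)*620 = 155)
R = √40342 (R = √((3809 - 1*(-37233)) - 700) = √((3809 + 37233) - 700) = √(41042 - 700) = √40342 ≈ 200.85)
K = 14577 + √40342 (K = (6414 + 8163) + √40342 = 14577 + √40342 ≈ 14778.)
√(A + K) = √(155 + (14577 + √40342)) = √(14732 + √40342)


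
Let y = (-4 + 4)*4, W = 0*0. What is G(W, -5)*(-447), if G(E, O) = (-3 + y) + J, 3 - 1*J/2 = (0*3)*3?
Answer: -1341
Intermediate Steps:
J = 6 (J = 6 - 2*0*3*3 = 6 - 0*3 = 6 - 2*0 = 6 + 0 = 6)
W = 0
y = 0 (y = 0*4 = 0)
G(E, O) = 3 (G(E, O) = (-3 + 0) + 6 = -3 + 6 = 3)
G(W, -5)*(-447) = 3*(-447) = -1341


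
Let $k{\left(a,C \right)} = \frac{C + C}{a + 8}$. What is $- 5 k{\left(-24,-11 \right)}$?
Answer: $- \frac{55}{8} \approx -6.875$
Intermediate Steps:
$k{\left(a,C \right)} = \frac{2 C}{8 + a}$
$- 5 k{\left(-24,-11 \right)} = - 5 \cdot 2 \left(-11\right) \frac{1}{8 - 24} = - 5 \cdot 2 \left(-11\right) \frac{1}{-16} = - 5 \cdot 2 \left(-11\right) \left(- \frac{1}{16}\right) = \left(-5\right) \frac{11}{8} = - \frac{55}{8}$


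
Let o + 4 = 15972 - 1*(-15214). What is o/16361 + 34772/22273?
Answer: 1263421378/364408553 ≈ 3.4670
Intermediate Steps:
o = 31182 (o = -4 + (15972 - 1*(-15214)) = -4 + (15972 + 15214) = -4 + 31186 = 31182)
o/16361 + 34772/22273 = 31182/16361 + 34772/22273 = 1263421378/364408553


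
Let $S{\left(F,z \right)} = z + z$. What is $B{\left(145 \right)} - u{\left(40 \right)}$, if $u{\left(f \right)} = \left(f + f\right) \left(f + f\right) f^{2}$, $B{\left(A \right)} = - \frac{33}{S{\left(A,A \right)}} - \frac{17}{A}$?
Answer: $- \frac{2969600067}{290} \approx -1.024 \cdot 10^{7}$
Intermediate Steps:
$S{\left(F,z \right)} = 2 z$
$B{\left(A \right)} = - \frac{67}{2 A}$ ($B{\left(A \right)} = - \frac{33}{2 A} - \frac{17}{A} = - \frac{67}{2 A}$)
$u{\left(f \right)} = 4 f^{4}$ ($u{\left(f \right)} = 2 f 2 f f^{2} = 4 f^{2} f^{2} = 4 f^{4}$)
$B{\left(145 \right)} - u{\left(40 \right)} = - \frac{67}{2 \cdot 145} - 4 \cdot 40^{4} = \left(- \frac{67}{2}\right) \frac{1}{145} - 4 \cdot 2560000 = - \frac{67}{290} - 10240000 = - \frac{2969600067}{290}$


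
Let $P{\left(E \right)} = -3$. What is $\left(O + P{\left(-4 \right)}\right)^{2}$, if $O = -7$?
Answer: $100$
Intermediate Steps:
$\left(O + P{\left(-4 \right)}\right)^{2} = \left(-7 - 3\right)^{2} = \left(-10\right)^{2} = 100$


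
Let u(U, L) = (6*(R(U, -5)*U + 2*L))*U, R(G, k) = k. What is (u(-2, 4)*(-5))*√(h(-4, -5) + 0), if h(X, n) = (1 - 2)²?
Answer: 1080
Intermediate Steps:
h(X, n) = 1 (h(X, n) = (-1)² = 1)
u(U, L) = U*(-30*U + 12*L) (u(U, L) = (6*(-5*U + 2*L))*U = (-30*U + 12*L)*U = U*(-30*U + 12*L))
(u(-2, 4)*(-5))*√(h(-4, -5) + 0) = ((6*(-2)*(-5*(-2) + 2*4))*(-5))*√(1 + 0) = ((6*(-2)*(10 + 8))*(-5))*√1 = ((6*(-2)*18)*(-5))*1 = -216*(-5)*1 = 1080*1 = 1080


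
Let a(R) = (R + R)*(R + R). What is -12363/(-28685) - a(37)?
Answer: -157066697/28685 ≈ -5475.6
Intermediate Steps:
a(R) = 4*R² (a(R) = (2*R)*(2*R) = 4*R²)
-12363/(-28685) - a(37) = -12363/(-28685) - 4*37² = -12363*(-1/28685) - 4*1369 = 12363/28685 - 1*5476 = 12363/28685 - 5476 = -157066697/28685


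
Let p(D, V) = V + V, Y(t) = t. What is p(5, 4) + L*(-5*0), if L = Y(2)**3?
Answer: 8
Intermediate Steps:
p(D, V) = 2*V
L = 8 (L = 2**3 = 8)
p(5, 4) + L*(-5*0) = 2*4 + 8*(-5*0) = 8 + 8*0 = 8 + 0 = 8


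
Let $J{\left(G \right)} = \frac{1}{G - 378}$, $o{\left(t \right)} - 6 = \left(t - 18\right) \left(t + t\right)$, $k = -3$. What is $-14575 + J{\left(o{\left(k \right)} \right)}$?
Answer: $- \frac{3585451}{246} \approx -14575.0$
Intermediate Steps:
$o{\left(t \right)} = 6 + 2 t \left(-18 + t\right)$ ($o{\left(t \right)} = 6 + \left(t - 18\right) \left(t + t\right) = 6 + \left(-18 + t\right) 2 t = 6 + 2 t \left(-18 + t\right)$)
$J{\left(G \right)} = \frac{1}{-378 + G}$
$-14575 + J{\left(o{\left(k \right)} \right)} = -14575 + \frac{1}{-378 + \left(6 - -108 + 2 \left(-3\right)^{2}\right)} = -14575 + \frac{1}{-378 + \left(6 + 108 + 2 \cdot 9\right)} = -14575 + \frac{1}{-378 + \left(6 + 108 + 18\right)} = -14575 + \frac{1}{-378 + 132} = -14575 + \frac{1}{-246} = -14575 - \frac{1}{246} = - \frac{3585451}{246}$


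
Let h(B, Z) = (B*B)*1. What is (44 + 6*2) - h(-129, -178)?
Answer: -16585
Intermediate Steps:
h(B, Z) = B² (h(B, Z) = B²*1 = B²)
(44 + 6*2) - h(-129, -178) = (44 + 6*2) - 1*(-129)² = (44 + 12) - 1*16641 = 56 - 16641 = -16585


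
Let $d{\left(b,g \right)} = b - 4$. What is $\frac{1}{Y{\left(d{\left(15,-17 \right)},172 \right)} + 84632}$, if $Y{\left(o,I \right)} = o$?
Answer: $\frac{1}{84643} \approx 1.1814 \cdot 10^{-5}$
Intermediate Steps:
$d{\left(b,g \right)} = -4 + b$ ($d{\left(b,g \right)} = b - 4 = -4 + b$)
$\frac{1}{Y{\left(d{\left(15,-17 \right)},172 \right)} + 84632} = \frac{1}{\left(-4 + 15\right) + 84632} = \frac{1}{11 + 84632} = \frac{1}{84643}$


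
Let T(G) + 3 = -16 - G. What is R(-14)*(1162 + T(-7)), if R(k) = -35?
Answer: -40250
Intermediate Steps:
T(G) = -19 - G (T(G) = -3 + (-16 - G) = -19 - G)
R(-14)*(1162 + T(-7)) = -35*(1162 + (-19 - 1*(-7))) = -35*(1162 + (-19 + 7)) = -35*(1162 - 12) = -35*1150 = -40250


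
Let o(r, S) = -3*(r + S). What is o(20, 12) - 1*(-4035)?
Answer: 3939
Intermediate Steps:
o(r, S) = -3*S - 3*r (o(r, S) = -3*(S + r) = -3*S - 3*r)
o(20, 12) - 1*(-4035) = (-3*12 - 3*20) - 1*(-4035) = (-36 - 60) + 4035 = -96 + 4035 = 3939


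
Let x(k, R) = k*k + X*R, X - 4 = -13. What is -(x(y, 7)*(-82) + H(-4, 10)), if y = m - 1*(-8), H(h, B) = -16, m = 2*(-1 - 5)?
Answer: -3838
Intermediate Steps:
X = -9 (X = 4 - 13 = -9)
m = -12 (m = 2*(-6) = -12)
y = -4 (y = -12 - 1*(-8) = -12 + 8 = -4)
x(k, R) = k² - 9*R (x(k, R) = k*k - 9*R = k² - 9*R)
-(x(y, 7)*(-82) + H(-4, 10)) = -(((-4)² - 9*7)*(-82) - 16) = -((16 - 63)*(-82) - 16) = -(-47*(-82) - 16) = -(3854 - 16) = -1*3838 = -3838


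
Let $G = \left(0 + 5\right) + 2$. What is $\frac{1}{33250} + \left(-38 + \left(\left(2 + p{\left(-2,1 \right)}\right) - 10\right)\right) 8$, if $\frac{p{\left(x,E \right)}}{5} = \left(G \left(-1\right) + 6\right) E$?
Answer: $- \frac{13565999}{33250} \approx -408.0$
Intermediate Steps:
$G = 7$ ($G = 5 + 2 = 7$)
$p{\left(x,E \right)} = - 5 E$ ($p{\left(x,E \right)} = 5 \left(7 \left(-1\right) + 6\right) E = 5 \left(-7 + 6\right) E = 5 \left(- E\right) = - 5 E$)
$\frac{1}{33250} + \left(-38 + \left(\left(2 + p{\left(-2,1 \right)}\right) - 10\right)\right) 8 = \frac{1}{33250} + \left(-38 + \left(\left(2 - 5\right) - 10\right)\right) 8 = \frac{1}{33250} + \left(-38 - 13\right) 8 = \frac{1}{33250} - 408 = - \frac{13565999}{33250}$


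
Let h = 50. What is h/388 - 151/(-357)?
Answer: 38219/69258 ≈ 0.55184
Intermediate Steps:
h/388 - 151/(-357) = 50/388 - 151/(-357) = 50*(1/388) - 151*(-1/357) = 25/194 + 151/357 = 38219/69258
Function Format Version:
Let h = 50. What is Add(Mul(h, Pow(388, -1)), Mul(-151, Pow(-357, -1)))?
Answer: Rational(38219, 69258) ≈ 0.55184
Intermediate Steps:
Add(Mul(h, Pow(388, -1)), Mul(-151, Pow(-357, -1))) = Add(Mul(50, Pow(388, -1)), Mul(-151, Pow(-357, -1))) = Add(Mul(50, Rational(1, 388)), Mul(-151, Rational(-1, 357))) = Add(Rational(25, 194), Rational(151, 357)) = Rational(38219, 69258)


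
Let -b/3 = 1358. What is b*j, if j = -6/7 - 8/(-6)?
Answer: -1940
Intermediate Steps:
b = -4074 (b = -3*1358 = -4074)
j = 10/21 (j = -6*⅐ - 8*(-⅙) = -6/7 + 4/3 = 10/21 ≈ 0.47619)
b*j = -4074*10/21 = -1940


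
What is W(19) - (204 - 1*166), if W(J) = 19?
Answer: -19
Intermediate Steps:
W(19) - (204 - 1*166) = 19 - (204 - 1*166) = 19 - (204 - 166) = 19 - 1*38 = 19 - 38 = -19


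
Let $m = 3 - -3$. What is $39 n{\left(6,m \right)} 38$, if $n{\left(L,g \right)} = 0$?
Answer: $0$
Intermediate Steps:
$m = 6$ ($m = 3 + 3 = 6$)
$39 n{\left(6,m \right)} 38 = 39 \cdot 0 \cdot 38 = 0 \cdot 38 = 0$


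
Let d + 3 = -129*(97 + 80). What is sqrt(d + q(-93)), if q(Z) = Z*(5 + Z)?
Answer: 6*I*sqrt(407) ≈ 121.05*I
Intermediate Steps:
d = -22836 (d = -3 - 129*(97 + 80) = -3 - 129*177 = -3 - 22833 = -22836)
sqrt(d + q(-93)) = sqrt(-22836 - 93*(5 - 93)) = sqrt(-22836 - 93*(-88)) = sqrt(-22836 + 8184) = sqrt(-14652) = 6*I*sqrt(407)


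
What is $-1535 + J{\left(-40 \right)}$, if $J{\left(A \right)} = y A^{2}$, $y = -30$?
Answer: $-49535$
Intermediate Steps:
$J{\left(A \right)} = - 30 A^{2}$
$-1535 + J{\left(-40 \right)} = -1535 - 30 \left(-40\right)^{2} = -1535 - 48000 = -49535$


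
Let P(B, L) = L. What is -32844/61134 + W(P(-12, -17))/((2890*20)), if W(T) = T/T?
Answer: -13755957/25605400 ≈ -0.53723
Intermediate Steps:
W(T) = 1
-32844/61134 + W(P(-12, -17))/((2890*20)) = -32844/61134 + 1/(2890*20) = -32844*1/61134 + 1/57800 = -238/443 + 1*(1/57800) = -238/443 + 1/57800 = -13755957/25605400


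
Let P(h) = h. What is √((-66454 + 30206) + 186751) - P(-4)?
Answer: 4 + √150503 ≈ 391.95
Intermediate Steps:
√((-66454 + 30206) + 186751) - P(-4) = √((-66454 + 30206) + 186751) - 1*(-4) = √(-36248 + 186751) + 4 = √150503 + 4 = 4 + √150503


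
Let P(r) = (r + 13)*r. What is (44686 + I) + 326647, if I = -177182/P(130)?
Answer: 3451451644/9295 ≈ 3.7132e+5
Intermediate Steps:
P(r) = r*(13 + r) (P(r) = (13 + r)*r = r*(13 + r))
I = -88591/9295 (I = -177182*1/(130*(13 + 130)) = -177182/(130*143) = -177182/18590 = -177182*1/18590 = -88591/9295 ≈ -9.5310)
(44686 + I) + 326647 = (44686 - 88591/9295) + 326647 = 415267779/9295 + 326647 = 3451451644/9295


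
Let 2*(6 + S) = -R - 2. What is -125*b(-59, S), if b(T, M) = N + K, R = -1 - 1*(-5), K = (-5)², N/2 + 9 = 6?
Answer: -2375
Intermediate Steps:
N = -6 (N = -18 + 2*6 = -18 + 12 = -6)
K = 25
R = 4 (R = -1 + 5 = 4)
S = -9 (S = -6 + (-1*4 - 2)/2 = -6 + (-4 - 2)/2 = -6 + (½)*(-6) = -6 - 3 = -9)
b(T, M) = 19 (b(T, M) = -6 + 25 = 19)
-125*b(-59, S) = -125*19 = -2375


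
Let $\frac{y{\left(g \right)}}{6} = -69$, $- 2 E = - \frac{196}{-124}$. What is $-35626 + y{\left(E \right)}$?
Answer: $-36040$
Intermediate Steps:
$E = - \frac{49}{62}$ ($E = - \frac{\left(-196\right) \frac{1}{-124}}{2} = - \frac{\left(-196\right) \left(- \frac{1}{124}\right)}{2} = \left(- \frac{1}{2}\right) \frac{49}{31} = - \frac{49}{62} \approx -0.79032$)
$y{\left(g \right)} = -414$ ($y{\left(g \right)} = 6 \left(-69\right) = -414$)
$-35626 + y{\left(E \right)} = -35626 - 414 = -36040$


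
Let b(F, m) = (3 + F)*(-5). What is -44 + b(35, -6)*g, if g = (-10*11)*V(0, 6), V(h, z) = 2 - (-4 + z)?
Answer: -44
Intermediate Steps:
b(F, m) = -15 - 5*F
V(h, z) = 6 - z (V(h, z) = 2 + (4 - z) = 6 - z)
g = 0 (g = (-10*11)*(6 - 1*6) = -110*(6 - 6) = -110*0 = 0)
-44 + b(35, -6)*g = -44 + (-15 - 5*35)*0 = -44 + (-15 - 175)*0 = -44 - 190*0 = -44 + 0 = -44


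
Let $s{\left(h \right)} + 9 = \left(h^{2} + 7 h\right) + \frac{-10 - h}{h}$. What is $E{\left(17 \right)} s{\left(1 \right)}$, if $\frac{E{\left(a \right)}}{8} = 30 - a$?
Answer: $-1248$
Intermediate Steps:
$E{\left(a \right)} = 240 - 8 a$ ($E{\left(a \right)} = 8 \left(30 - a\right) = 240 - 8 a$)
$s{\left(h \right)} = -9 + h^{2} + 7 h + \frac{-10 - h}{h}$ ($s{\left(h \right)} = -9 + \left(\left(h^{2} + 7 h\right) + \frac{-10 - h}{h}\right) = -9 + \left(h^{2} + 7 h + \frac{-10 - h}{h}\right) = -9 + h^{2} + 7 h + \frac{-10 - h}{h}$)
$E{\left(17 \right)} s{\left(1 \right)} = \left(240 - 136\right) \left(-10 + 1^{2} - \frac{10}{1} + 7 \cdot 1\right) = \left(240 - 136\right) \left(-10 + 1 - 10 + 7\right) = 104 \left(-10 + 1 - 10 + 7\right) = 104 \left(-12\right) = -1248$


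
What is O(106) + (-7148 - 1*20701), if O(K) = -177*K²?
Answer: -2016621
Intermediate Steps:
O(106) + (-7148 - 1*20701) = -177*106² + (-7148 - 1*20701) = -177*11236 + (-7148 - 20701) = -1988772 - 27849 = -2016621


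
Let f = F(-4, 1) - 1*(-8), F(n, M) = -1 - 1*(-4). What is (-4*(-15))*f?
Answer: 660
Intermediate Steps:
F(n, M) = 3 (F(n, M) = -1 + 4 = 3)
f = 11 (f = 3 - 1*(-8) = 3 + 8 = 11)
(-4*(-15))*f = -4*(-15)*11 = 60*11 = 660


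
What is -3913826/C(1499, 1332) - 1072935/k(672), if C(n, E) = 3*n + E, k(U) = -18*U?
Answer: -507253101/870464 ≈ -582.74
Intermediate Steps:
C(n, E) = E + 3*n
-3913826/C(1499, 1332) - 1072935/k(672) = -3913826/(1332 + 3*1499) - 1072935/((-18*672)) = -3913826/(1332 + 4497) - 1072935/(-12096) = -3913826/5829 - 1072935*(-1/12096) = -3913826*1/5829 + 119215/1344 = -3913826/5829 + 119215/1344 = -507253101/870464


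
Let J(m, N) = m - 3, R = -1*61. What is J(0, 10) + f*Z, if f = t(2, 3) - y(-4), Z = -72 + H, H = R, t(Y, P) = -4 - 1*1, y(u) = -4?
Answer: 130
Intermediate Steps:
R = -61
t(Y, P) = -5 (t(Y, P) = -4 - 1 = -5)
J(m, N) = -3 + m
H = -61
Z = -133 (Z = -72 - 61 = -133)
f = -1 (f = -5 - 1*(-4) = -5 + 4 = -1)
J(0, 10) + f*Z = (-3 + 0) - 1*(-133) = -3 + 133 = 130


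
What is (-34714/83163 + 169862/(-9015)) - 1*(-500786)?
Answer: 125144019624518/249904815 ≈ 5.0077e+5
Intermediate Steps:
(-34714/83163 + 169862/(-9015)) - 1*(-500786) = (-34714*1/83163 + 169862*(-1/9015)) + 500786 = (-34714/83163 - 169862/9015) + 500786 = -4813060072/249904815 + 500786 = 125144019624518/249904815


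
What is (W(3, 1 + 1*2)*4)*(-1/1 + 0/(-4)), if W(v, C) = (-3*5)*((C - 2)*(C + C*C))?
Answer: 720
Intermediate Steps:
W(v, C) = -15*(-2 + C)*(C + C**2)
(W(3, 1 + 1*2)*4)*(-1/1 + 0/(-4)) = ((15*(1 + 1*2)*(2 + (1 + 1*2) - (1 + 1*2)**2))*4)*(-1/1 + 0/(-4)) = ((15*(1 + 2)*(2 + (1 + 2) - (1 + 2)**2))*4)*(-1*1 + 0*(-1/4)) = ((15*3*(2 + 3 - 1*3**2))*4)*(-1 + 0) = ((15*3*(2 + 3 - 1*9))*4)*(-1) = ((15*3*(2 + 3 - 9))*4)*(-1) = ((15*3*(-4))*4)*(-1) = -180*4*(-1) = -720*(-1) = 720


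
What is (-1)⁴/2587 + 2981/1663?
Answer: 7713510/4302181 ≈ 1.7929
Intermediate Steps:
(-1)⁴/2587 + 2981/1663 = 1*(1/2587) + 2981*(1/1663) = 1/2587 + 2981/1663 = 7713510/4302181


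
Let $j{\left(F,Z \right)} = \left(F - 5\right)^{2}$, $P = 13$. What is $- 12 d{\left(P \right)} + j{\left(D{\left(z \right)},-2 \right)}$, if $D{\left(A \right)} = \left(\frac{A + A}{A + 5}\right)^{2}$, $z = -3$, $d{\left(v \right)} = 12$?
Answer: $-128$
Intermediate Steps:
$D{\left(A \right)} = \frac{4 A^{2}}{\left(5 + A\right)^{2}}$ ($D{\left(A \right)} = \left(\frac{2 A}{5 + A}\right)^{2} = \frac{4 A^{2}}{\left(5 + A\right)^{2}}$)
$j{\left(F,Z \right)} = \left(-5 + F\right)^{2}$
$- 12 d{\left(P \right)} + j{\left(D{\left(z \right)},-2 \right)} = \left(-12\right) 12 + \left(-5 + \frac{4 \left(-3\right)^{2}}{\left(5 - 3\right)^{2}}\right)^{2} = -144 + \left(-5 + 4 \cdot 9 \cdot \frac{1}{4}\right)^{2} = -144 + \left(-5 + 9\right)^{2} = -144 + 4^{2} = -144 + 16 = -128$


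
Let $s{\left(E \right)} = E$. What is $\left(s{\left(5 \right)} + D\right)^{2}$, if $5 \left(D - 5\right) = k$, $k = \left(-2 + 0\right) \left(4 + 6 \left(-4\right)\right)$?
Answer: $324$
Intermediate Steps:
$k = 40$ ($k = - 2 \left(4 - 24\right) = \left(-2\right) \left(-20\right) = 40$)
$D = 13$ ($D = 5 + \frac{1}{5} \cdot 40 = 5 + 8 = 13$)
$\left(s{\left(5 \right)} + D\right)^{2} = \left(5 + 13\right)^{2} = 18^{2} = 324$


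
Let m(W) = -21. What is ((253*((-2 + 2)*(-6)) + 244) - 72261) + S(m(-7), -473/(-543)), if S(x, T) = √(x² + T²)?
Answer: -72017 + √130252138/543 ≈ -71996.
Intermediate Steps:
S(x, T) = √(T² + x²)
((253*((-2 + 2)*(-6)) + 244) - 72261) + S(m(-7), -473/(-543)) = ((253*((-2 + 2)*(-6)) + 244) - 72261) + √((-473/(-543))² + (-21)²) = ((253*(0*(-6)) + 244) - 72261) + √((-473*(-1/543))² + 441) = ((253*0 + 244) - 72261) + √((473/543)² + 441) = ((0 + 244) - 72261) + √(223729/294849 + 441) = (244 - 72261) + √(130252138/294849) = -72017 + √130252138/543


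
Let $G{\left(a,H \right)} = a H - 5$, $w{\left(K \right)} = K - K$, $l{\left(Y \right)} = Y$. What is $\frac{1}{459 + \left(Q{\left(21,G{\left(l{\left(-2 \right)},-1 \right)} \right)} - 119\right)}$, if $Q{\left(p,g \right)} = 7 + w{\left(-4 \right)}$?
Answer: $\frac{1}{347} \approx 0.0028818$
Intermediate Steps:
$w{\left(K \right)} = 0$
$G{\left(a,H \right)} = -5 + H a$ ($G{\left(a,H \right)} = H a - 5 = -5 + H a$)
$Q{\left(p,g \right)} = 7$ ($Q{\left(p,g \right)} = 7 + 0 = 7$)
$\frac{1}{459 + \left(Q{\left(21,G{\left(l{\left(-2 \right)},-1 \right)} \right)} - 119\right)} = \frac{1}{459 + \left(7 - 119\right)} = \frac{1}{459 - 112} = \frac{1}{347}$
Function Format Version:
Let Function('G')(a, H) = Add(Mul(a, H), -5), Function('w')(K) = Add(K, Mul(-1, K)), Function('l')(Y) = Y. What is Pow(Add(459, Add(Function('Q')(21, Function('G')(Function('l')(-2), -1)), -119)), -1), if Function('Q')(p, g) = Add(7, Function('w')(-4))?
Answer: Rational(1, 347) ≈ 0.0028818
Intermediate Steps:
Function('w')(K) = 0
Function('G')(a, H) = Add(-5, Mul(H, a)) (Function('G')(a, H) = Add(Mul(H, a), -5) = Add(-5, Mul(H, a)))
Function('Q')(p, g) = 7 (Function('Q')(p, g) = Add(7, 0) = 7)
Pow(Add(459, Add(Function('Q')(21, Function('G')(Function('l')(-2), -1)), -119)), -1) = Pow(Add(459, Add(7, -119)), -1) = Pow(Add(459, -112), -1) = Pow(347, -1) = Rational(1, 347)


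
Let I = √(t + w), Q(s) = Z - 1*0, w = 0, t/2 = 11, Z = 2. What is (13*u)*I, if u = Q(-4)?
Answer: 26*√22 ≈ 121.95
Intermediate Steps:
t = 22 (t = 2*11 = 22)
Q(s) = 2 (Q(s) = 2 - 1*0 = 2 + 0 = 2)
u = 2
I = √22 (I = √(22 + 0) = √22 ≈ 4.6904)
(13*u)*I = (13*2)*√22 = 26*√22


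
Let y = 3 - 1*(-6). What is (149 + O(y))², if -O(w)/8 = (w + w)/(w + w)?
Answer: 19881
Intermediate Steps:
y = 9 (y = 3 + 6 = 9)
O(w) = -8 (O(w) = -8*(w + w)/(w + w) = -8*2*w/(2*w) = -8*2*w*1/(2*w) = -8*1 = -8)
(149 + O(y))² = (149 - 8)² = 141² = 19881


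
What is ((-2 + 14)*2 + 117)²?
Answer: 19881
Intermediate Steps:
((-2 + 14)*2 + 117)² = (12*2 + 117)² = (24 + 117)² = 141² = 19881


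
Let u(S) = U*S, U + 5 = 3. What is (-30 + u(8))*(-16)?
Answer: 736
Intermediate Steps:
U = -2 (U = -5 + 3 = -2)
u(S) = -2*S
(-30 + u(8))*(-16) = (-30 - 2*8)*(-16) = (-30 - 16)*(-16) = -46*(-16) = 736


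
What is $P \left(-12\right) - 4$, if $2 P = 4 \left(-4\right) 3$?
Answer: $284$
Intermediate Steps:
$P = -24$ ($P = \frac{4 \left(-4\right) 3}{2} = \frac{\left(-16\right) 3}{2} = \frac{1}{2} \left(-48\right) = -24$)
$P \left(-12\right) - 4 = \left(-24\right) \left(-12\right) - 4 = 288 - 4 = 284$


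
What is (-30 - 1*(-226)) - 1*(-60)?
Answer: 256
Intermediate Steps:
(-30 - 1*(-226)) - 1*(-60) = (-30 + 226) + 60 = 196 + 60 = 256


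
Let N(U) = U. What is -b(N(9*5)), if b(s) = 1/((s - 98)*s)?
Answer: 1/2385 ≈ 0.00041929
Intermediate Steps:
b(s) = 1/(s*(-98 + s)) (b(s) = 1/((-98 + s)*s) = 1/(s*(-98 + s)))
-b(N(9*5)) = -1/((9*5)*(-98 + 9*5)) = -1/(45*(-98 + 45)) = -1/(45*(-53)) = -(-1)/(45*53) = -1*(-1/2385) = 1/2385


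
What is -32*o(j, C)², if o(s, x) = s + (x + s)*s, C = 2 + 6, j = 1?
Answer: -3200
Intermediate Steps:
C = 8
o(s, x) = s + s*(s + x) (o(s, x) = s + (s + x)*s = s + s*(s + x))
-32*o(j, C)² = -32*(1 + 1 + 8)² = -32*(1*10)² = -32*10² = -32*100 = -3200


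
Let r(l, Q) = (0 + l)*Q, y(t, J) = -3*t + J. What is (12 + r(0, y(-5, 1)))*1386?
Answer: 16632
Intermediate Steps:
y(t, J) = J - 3*t
r(l, Q) = Q*l (r(l, Q) = l*Q = Q*l)
(12 + r(0, y(-5, 1)))*1386 = (12 + (1 - 3*(-5))*0)*1386 = (12 + (1 + 15)*0)*1386 = (12 + 16*0)*1386 = (12 + 0)*1386 = 12*1386 = 16632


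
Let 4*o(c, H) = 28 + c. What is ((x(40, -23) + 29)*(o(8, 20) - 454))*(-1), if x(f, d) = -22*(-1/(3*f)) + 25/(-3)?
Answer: 37113/4 ≈ 9278.3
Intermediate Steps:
o(c, H) = 7 + c/4 (o(c, H) = (28 + c)/4 = 7 + c/4)
x(f, d) = -25/3 + 22/(3*f) (x(f, d) = -22*(-1/(3*f)) + 25*(-⅓) = -(-22)/(3*f) - 25/3 = 22/(3*f) - 25/3 = -25/3 + 22/(3*f))
((x(40, -23) + 29)*(o(8, 20) - 454))*(-1) = (((⅓)*(22 - 25*40)/40 + 29)*((7 + (¼)*8) - 454))*(-1) = (((⅓)*(1/40)*(22 - 1000) + 29)*((7 + 2) - 454))*(-1) = (((⅓)*(1/40)*(-978) + 29)*(9 - 454))*(-1) = ((-163/20 + 29)*(-445))*(-1) = ((417/20)*(-445))*(-1) = -37113/4*(-1) = 37113/4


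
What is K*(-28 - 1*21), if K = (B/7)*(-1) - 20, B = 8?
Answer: 1036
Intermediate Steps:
K = -148/7 (K = (8/7)*(-1) - 20 = -8/7 - 20 = -148/7 ≈ -21.143)
K*(-28 - 1*21) = -148*(-28 - 1*21)/7 = -148*(-28 - 21)/7 = -148/7*(-49) = 1036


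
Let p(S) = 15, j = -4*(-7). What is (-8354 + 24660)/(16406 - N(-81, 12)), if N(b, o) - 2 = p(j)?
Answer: 16306/16389 ≈ 0.99494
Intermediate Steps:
j = 28
N(b, o) = 17 (N(b, o) = 2 + 15 = 17)
(-8354 + 24660)/(16406 - N(-81, 12)) = (-8354 + 24660)/(16406 - 1*17) = 16306/(16406 - 17) = 16306/16389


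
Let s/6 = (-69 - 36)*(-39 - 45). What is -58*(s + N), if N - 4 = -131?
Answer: -3061994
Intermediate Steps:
N = -127 (N = 4 - 131 = -127)
s = 52920 (s = 6*((-69 - 36)*(-39 - 45)) = 6*(-105*(-84)) = 6*8820 = 52920)
-58*(s + N) = -58*(52920 - 127) = -58*52793 = -3061994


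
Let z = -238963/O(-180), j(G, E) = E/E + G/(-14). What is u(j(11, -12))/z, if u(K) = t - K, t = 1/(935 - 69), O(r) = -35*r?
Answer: 30600/5445841 ≈ 0.0056190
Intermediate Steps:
t = 1/866 ≈ 0.0011547
j(G, E) = 1 - G/14 (j(G, E) = 1 + G*(-1/14) = 1 - G/14)
u(K) = 1/866 - K
z = -238963/6300 (z = -238963/((-35*(-180))) = -238963/6300 ≈ -37.931)
u(j(11, -12))/z = (1/866 - (1 - 1/14*11))/(-238963/6300) = (1/866 - (1 - 11/14))*(-6300/238963) = (1/866 - 1*3/14)*(-6300/238963) = (1/866 - 3/14)*(-6300/238963) = -646/3031*(-6300/238963) = 30600/5445841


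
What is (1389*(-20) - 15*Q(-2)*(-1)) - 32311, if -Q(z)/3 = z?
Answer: -60001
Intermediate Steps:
Q(z) = -3*z
(1389*(-20) - 15*Q(-2)*(-1)) - 32311 = (1389*(-20) - (-45)*(-2)*(-1)) - 32311 = (-27780 - 15*6*(-1)) - 32311 = (-27780 - 90*(-1)) - 32311 = (-27780 + 90) - 32311 = -27690 - 32311 = -60001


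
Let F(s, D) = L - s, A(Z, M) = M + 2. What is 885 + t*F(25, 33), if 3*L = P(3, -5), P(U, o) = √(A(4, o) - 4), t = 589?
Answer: -13840 + 589*I*√7/3 ≈ -13840.0 + 519.45*I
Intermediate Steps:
A(Z, M) = 2 + M
P(U, o) = √(-2 + o) (P(U, o) = √((2 + o) - 4) = √(-2 + o))
L = I*√7/3 (L = √(-2 - 5)/3 = √(-7)/3 = (I*√7)/3 = I*√7/3 ≈ 0.88192*I)
F(s, D) = -s + I*√7/3 (F(s, D) = I*√7/3 - s = -s + I*√7/3)
885 + t*F(25, 33) = 885 + 589*(-1*25 + I*√7/3) = 885 + 589*(-25 + I*√7/3) = 885 + (-14725 + 589*I*√7/3) = -13840 + 589*I*√7/3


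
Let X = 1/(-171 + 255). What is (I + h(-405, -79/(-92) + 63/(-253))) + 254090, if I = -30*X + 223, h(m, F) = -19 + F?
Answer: 1801420485/7084 ≈ 2.5429e+5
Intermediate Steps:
X = 1/84 ≈ 0.011905
I = 3117/14 (I = -30*1/84 + 223 = -5/14 + 223 = 3117/14 ≈ 222.64)
(I + h(-405, -79/(-92) + 63/(-253))) + 254090 = (3117/14 + (-19 + (-79/(-92) + 63/(-253)))) + 254090 = (3117/14 + (-19 + (-79*(-1/92) + 63*(-1/253)))) + 254090 = (3117/14 + (-19 + (79/92 - 63/253))) + 254090 = (3117/14 + (-19 + 617/1012)) + 254090 = (3117/14 - 18611/1012) + 254090 = 1446925/7084 + 254090 = 1801420485/7084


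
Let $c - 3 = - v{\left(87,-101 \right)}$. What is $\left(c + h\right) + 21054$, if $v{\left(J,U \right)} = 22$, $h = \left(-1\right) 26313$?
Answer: $-5278$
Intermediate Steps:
$h = -26313$
$c = -19$ ($c = 3 - 22 = -19$)
$\left(c + h\right) + 21054 = \left(-19 - 26313\right) + 21054 = -26332 + 21054 = -5278$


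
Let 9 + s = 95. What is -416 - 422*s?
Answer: -36708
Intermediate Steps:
s = 86 (s = -9 + 95 = 86)
-416 - 422*s = -416 - 422*86 = -416 - 36292 = -36708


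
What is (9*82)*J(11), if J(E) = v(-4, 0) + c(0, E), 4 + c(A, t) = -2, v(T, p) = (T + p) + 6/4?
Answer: -6273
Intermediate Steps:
v(T, p) = 3/2 + T + p (v(T, p) = (T + p) + 6*(1/4) = (T + p) + 3/2 = 3/2 + T + p)
c(A, t) = -6 (c(A, t) = -4 - 2 = -6)
J(E) = -17/2 (J(E) = (3/2 - 4 + 0) - 6 = -5/2 - 6 = -17/2)
(9*82)*J(11) = (9*82)*(-17/2) = 738*(-17/2) = -6273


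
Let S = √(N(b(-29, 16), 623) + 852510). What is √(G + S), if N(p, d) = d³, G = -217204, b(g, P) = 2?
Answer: √(-217204 + √242656877) ≈ 449.03*I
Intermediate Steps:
S = √242656877 (S = √(623³ + 852510) = √(241804367 + 852510) = √242656877 ≈ 15577.)
√(G + S) = √(-217204 + √242656877)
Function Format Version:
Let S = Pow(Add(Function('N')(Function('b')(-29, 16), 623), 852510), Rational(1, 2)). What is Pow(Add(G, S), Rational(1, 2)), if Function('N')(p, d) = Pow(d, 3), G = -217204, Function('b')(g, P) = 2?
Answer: Pow(Add(-217204, Pow(242656877, Rational(1, 2))), Rational(1, 2)) ≈ Mul(449.03, I)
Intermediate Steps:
S = Pow(242656877, Rational(1, 2)) (S = Pow(Add(Pow(623, 3), 852510), Rational(1, 2)) = Pow(Add(241804367, 852510), Rational(1, 2)) = Pow(242656877, Rational(1, 2)) ≈ 15577.)
Pow(Add(G, S), Rational(1, 2)) = Pow(Add(-217204, Pow(242656877, Rational(1, 2))), Rational(1, 2))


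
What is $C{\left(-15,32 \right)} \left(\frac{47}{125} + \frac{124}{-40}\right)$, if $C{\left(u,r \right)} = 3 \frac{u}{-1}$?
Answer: $- \frac{6129}{50} \approx -122.58$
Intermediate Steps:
$C{\left(u,r \right)} = - 3 u$ ($C{\left(u,r \right)} = 3 u \left(-1\right) = 3 \left(- u\right) = - 3 u$)
$C{\left(-15,32 \right)} \left(\frac{47}{125} + \frac{124}{-40}\right) = \left(-3\right) \left(-15\right) \left(\frac{47}{125} + \frac{124}{-40}\right) = 45 \left(47 \cdot \frac{1}{125} + 124 \left(- \frac{1}{40}\right)\right) = 45 \left(\frac{47}{125} - \frac{31}{10}\right) = 45 \left(- \frac{681}{250}\right) = - \frac{6129}{50}$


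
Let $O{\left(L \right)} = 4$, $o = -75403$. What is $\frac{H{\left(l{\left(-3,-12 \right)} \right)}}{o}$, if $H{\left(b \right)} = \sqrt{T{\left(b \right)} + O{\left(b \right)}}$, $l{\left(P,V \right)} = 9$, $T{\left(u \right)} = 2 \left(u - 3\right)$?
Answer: $- \frac{4}{75403} \approx -5.3048 \cdot 10^{-5}$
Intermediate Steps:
$T{\left(u \right)} = -6 + 2 u$ ($T{\left(u \right)} = 2 \left(-3 + u\right) = -6 + 2 u$)
$H{\left(b \right)} = \sqrt{-2 + 2 b}$ ($H{\left(b \right)} = \sqrt{\left(-6 + 2 b\right) + 4} = \sqrt{-2 + 2 b}$)
$\frac{H{\left(l{\left(-3,-12 \right)} \right)}}{o} = \frac{\sqrt{-2 + 2 \cdot 9}}{-75403} = \sqrt{-2 + 18} \left(- \frac{1}{75403}\right) = \sqrt{16} \left(- \frac{1}{75403}\right) = 4 \left(- \frac{1}{75403}\right) = - \frac{4}{75403}$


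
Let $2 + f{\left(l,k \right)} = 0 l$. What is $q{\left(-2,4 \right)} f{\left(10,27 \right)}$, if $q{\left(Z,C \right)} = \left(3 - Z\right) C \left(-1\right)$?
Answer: $40$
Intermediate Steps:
$f{\left(l,k \right)} = -2$ ($f{\left(l,k \right)} = -2 + 0 l = -2 + 0 = -2$)
$q{\left(Z,C \right)} = - C \left(3 - Z\right)$ ($q{\left(Z,C \right)} = C \left(3 - Z\right) \left(-1\right) = - C \left(3 - Z\right)$)
$q{\left(-2,4 \right)} f{\left(10,27 \right)} = 4 \left(-3 - 2\right) \left(-2\right) = 4 \left(-5\right) \left(-2\right) = \left(-20\right) \left(-2\right) = 40$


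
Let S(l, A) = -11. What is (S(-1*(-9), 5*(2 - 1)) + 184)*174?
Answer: 30102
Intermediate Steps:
(S(-1*(-9), 5*(2 - 1)) + 184)*174 = (-11 + 184)*174 = 173*174 = 30102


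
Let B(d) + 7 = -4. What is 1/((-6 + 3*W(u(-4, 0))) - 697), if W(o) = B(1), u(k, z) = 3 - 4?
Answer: -1/736 ≈ -0.0013587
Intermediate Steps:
B(d) = -11 (B(d) = -7 - 4 = -11)
u(k, z) = -1
W(o) = -11
1/((-6 + 3*W(u(-4, 0))) - 697) = 1/((-6 + 3*(-11)) - 697) = 1/((-6 - 33) - 697) = 1/(-39 - 697) = 1/(-736) = -1/736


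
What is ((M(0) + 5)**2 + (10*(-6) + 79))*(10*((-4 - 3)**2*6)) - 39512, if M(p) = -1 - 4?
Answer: 16348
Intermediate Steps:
M(p) = -5
((M(0) + 5)**2 + (10*(-6) + 79))*(10*((-4 - 3)**2*6)) - 39512 = ((-5 + 5)**2 + (10*(-6) + 79))*(10*((-4 - 3)**2*6)) - 39512 = (0**2 + (-60 + 79))*(10*((-7)**2*6)) - 39512 = (0 + 19)*(10*(49*6)) - 39512 = 19*(10*294) - 39512 = 19*2940 - 39512 = 55860 - 39512 = 16348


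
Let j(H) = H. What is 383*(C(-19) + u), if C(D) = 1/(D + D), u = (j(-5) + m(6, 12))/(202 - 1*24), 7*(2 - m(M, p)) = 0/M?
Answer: -27959/1691 ≈ -16.534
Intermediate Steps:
m(M, p) = 2 (m(M, p) = 2 - 0/M = 2 - ⅐*0 = 2 + 0 = 2)
u = -3/178 (u = (-5 + 2)/(202 - 1*24) = -3/(202 - 24) = -3/178 ≈ -0.016854)
C(D) = 1/(2*D)
383*(C(-19) + u) = 383*((½)/(-19) - 3/178) = 383*((½)*(-1/19) - 3/178) = 383*(-1/38 - 3/178) = 383*(-73/1691) = -27959/1691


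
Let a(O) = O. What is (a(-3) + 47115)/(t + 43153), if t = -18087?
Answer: 156/83 ≈ 1.8795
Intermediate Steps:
(a(-3) + 47115)/(t + 43153) = (-3 + 47115)/(-18087 + 43153) = 47112/25066 = 47112*(1/25066) = 156/83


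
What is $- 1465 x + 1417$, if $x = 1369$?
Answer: $-2004168$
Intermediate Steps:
$- 1465 x + 1417 = \left(-1465\right) 1369 + 1417 = -2005585 + 1417 = -2004168$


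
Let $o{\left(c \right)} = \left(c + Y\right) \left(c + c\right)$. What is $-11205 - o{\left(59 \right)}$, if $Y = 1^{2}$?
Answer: $-18285$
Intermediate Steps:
$Y = 1$
$o{\left(c \right)} = 2 c \left(1 + c\right)$ ($o{\left(c \right)} = \left(c + 1\right) \left(c + c\right) = \left(1 + c\right) 2 c = 2 c \left(1 + c\right)$)
$-11205 - o{\left(59 \right)} = -11205 - 2 \cdot 59 \left(1 + 59\right) = -11205 - 2 \cdot 59 \cdot 60 = -11205 - 7080 = -18285$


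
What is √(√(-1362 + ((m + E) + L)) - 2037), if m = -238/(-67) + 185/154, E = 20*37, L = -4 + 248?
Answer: √(-216861309588 + 10318*I*√39736237926)/10318 ≈ 0.21403 + 45.134*I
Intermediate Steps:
L = 244
E = 740
m = 49047/10318 (m = -238*(-1/67) + 185*(1/154) = 238/67 + 185/154 = 49047/10318 ≈ 4.7535)
√(√(-1362 + ((m + E) + L)) - 2037) = √(√(-1362 + ((49047/10318 + 740) + 244)) - 2037) = √(√(-1362 + (7684367/10318 + 244)) - 2037) = √(√(-1362 + 10201959/10318) - 2037) = √(√(-3851157/10318) - 2037) = √(I*√39736237926/10318 - 2037) = √(-2037 + I*√39736237926/10318)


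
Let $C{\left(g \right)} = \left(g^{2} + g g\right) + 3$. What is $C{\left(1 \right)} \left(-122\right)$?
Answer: $-610$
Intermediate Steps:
$C{\left(g \right)} = 3 + 2 g^{2}$ ($C{\left(g \right)} = \left(g^{2} + g^{2}\right) + 3 = 2 g^{2} + 3 = 3 + 2 g^{2}$)
$C{\left(1 \right)} \left(-122\right) = \left(3 + 2 \cdot 1^{2}\right) \left(-122\right) = \left(3 + 2 \cdot 1\right) \left(-122\right) = \left(3 + 2\right) \left(-122\right) = 5 \left(-122\right) = -610$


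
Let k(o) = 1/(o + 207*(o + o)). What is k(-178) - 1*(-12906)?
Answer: 953366219/73870 ≈ 12906.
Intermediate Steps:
k(o) = 1/(415*o) (k(o) = 1/(o + 207*(2*o)) = 1/(o + 414*o) = 1/(415*o))
k(-178) - 1*(-12906) = (1/415)/(-178) - 1*(-12906) = (1/415)*(-1/178) + 12906 = -1/73870 + 12906 = 953366219/73870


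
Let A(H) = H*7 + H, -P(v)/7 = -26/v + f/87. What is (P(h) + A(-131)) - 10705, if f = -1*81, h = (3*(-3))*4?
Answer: -6134303/522 ≈ -11752.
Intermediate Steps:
h = -36 (h = -9*4 = -36)
f = -81
P(v) = 189/29 + 182/v (P(v) = -7*(-26/v - 81/87) = -7*(-26/v - 81*1/87) = -7*(-26/v - 27/29) = -7*(-27/29 - 26/v) = 189/29 + 182/v)
A(H) = 8*H (A(H) = 7*H + H = 8*H)
(P(h) + A(-131)) - 10705 = ((189/29 + 182/(-36)) + 8*(-131)) - 10705 = ((189/29 + 182*(-1/36)) - 1048) - 10705 = ((189/29 - 91/18) - 1048) - 10705 = (763/522 - 1048) - 10705 = -546293/522 - 10705 = -6134303/522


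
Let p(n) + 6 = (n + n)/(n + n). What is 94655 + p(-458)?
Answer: 94650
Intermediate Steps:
p(n) = -5 (p(n) = -6 + (n + n)/(n + n) = -6 + (2*n)/((2*n)) = -6 + (2*n)*(1/(2*n)) = -6 + 1 = -5)
94655 + p(-458) = 94655 - 5 = 94650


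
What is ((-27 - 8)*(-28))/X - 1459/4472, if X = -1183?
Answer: -67127/58136 ≈ -1.1547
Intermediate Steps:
((-27 - 8)*(-28))/X - 1459/4472 = ((-27 - 8)*(-28))/(-1183) - 1459/4472 = -35*(-28)*(-1/1183) - 1459*1/4472 = 980*(-1/1183) - 1459/4472 = -140/169 - 1459/4472 = -67127/58136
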